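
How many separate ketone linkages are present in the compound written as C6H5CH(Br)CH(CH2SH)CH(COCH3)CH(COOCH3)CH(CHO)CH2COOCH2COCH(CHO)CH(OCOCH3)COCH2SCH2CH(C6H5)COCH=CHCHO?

4

Working along the chain:
  C6H5: C6H5– phenyl ring → arene.
  CH(Br): halogen on an sp³ carbon → alkyl halide.
  CH(CH2SH): pendant –CH2SH → thiol.
  CH(COCH3): pendant –COCH3: carbonyl C bonded to two carbons → ketone.
  CH(COOCH3): pendant –COOCH3: carbonyl C bonded to C and –OCH3 → ester.
  CH(CHO): pendant –CHO: carbonyl C bonded to C and H → aldehyde.
  CH2COOCH2: –C(=O)–O–C with C on the carbonyl side → ester.
  CO: –C(=O)– with carbon on both sides → ketone.
  CH(CHO): pendant –CHO: carbonyl C bonded to C and H → aldehyde.
  CH(OCOCH3): pendant –OC(=O)CH3: an acyloxy group → ester.
  CO: –C(=O)– with carbon on both sides → ketone.
  CH2SCH2: C–S–C linkage → sulfide (thioether).
  CH(C6H5): pendant –C6H5: benzene ring → arene.
  CO: –C(=O)– with carbon on both sides → ketone.
  CH=CH: C=C double bond → alkene.
  CHO: terminal –CHO: carbonyl C bonded to H and C → aldehyde.
Ketone appears at: CH(COCH3), CO, CO, CO → 4.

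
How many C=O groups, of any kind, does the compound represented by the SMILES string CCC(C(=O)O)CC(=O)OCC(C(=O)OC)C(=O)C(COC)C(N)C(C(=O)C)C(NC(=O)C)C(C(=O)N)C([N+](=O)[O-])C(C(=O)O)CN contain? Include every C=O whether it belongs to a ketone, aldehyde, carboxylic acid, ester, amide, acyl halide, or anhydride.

CH(COOH): carboxylic acid, 1 C=O (running total 1).
CH2COOCH2: ester, 1 C=O (running total 2).
CH(COOCH3): ester, 1 C=O (running total 3).
CO: ketone, 1 C=O (running total 4).
CH(COCH3): ketone, 1 C=O (running total 5).
CH(NHCOCH3): amide, 1 C=O (running total 6).
CH(CONH2): amide, 1 C=O (running total 7).
CH(COOH): carboxylic acid, 1 C=O (running total 8).

8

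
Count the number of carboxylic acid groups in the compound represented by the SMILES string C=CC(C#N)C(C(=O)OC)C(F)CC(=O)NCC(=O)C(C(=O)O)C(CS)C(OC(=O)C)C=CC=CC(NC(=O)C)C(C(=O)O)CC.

Reading the structure from left to right:
  CH2=CH: C=C double bond → alkene.
  CH(CN): pendant –C≡N: nitrile.
  CH(COOCH3): pendant –COOCH3: carbonyl C bonded to C and –OCH3 → ester.
  CH(F): halogen on an sp³ carbon → alkyl halide.
  CH2CONHCH2: –C(=O)–N– linkage → amide (the N is not an amine).
  CO: –C(=O)– with carbon on both sides → ketone.
  CH(COOH): pendant –COOH: carbonyl C bonded to C and –OH → carboxylic acid.
  CH(CH2SH): pendant –CH2SH → thiol.
  CH(OCOCH3): pendant –OC(=O)CH3: an acyloxy group → ester.
  CH=CH: C=C double bond → alkene.
  CH=CH: C=C double bond → alkene.
  CH(NHCOCH3): pendant –NHC(=O)CH3: N bonded to a carbonyl → amide (not amine).
  CH(COOH): pendant –COOH: carbonyl C bonded to C and –OH → carboxylic acid.
Carboxylic acid appears at: CH(COOH), CH(COOH) → 2.

2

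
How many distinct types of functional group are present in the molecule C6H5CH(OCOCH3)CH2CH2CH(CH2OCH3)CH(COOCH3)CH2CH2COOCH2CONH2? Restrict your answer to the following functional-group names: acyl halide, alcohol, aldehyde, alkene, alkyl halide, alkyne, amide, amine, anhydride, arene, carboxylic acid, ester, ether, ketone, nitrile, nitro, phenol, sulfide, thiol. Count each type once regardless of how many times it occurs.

C6H5– phenyl ring → arene.
pendant –OC(=O)CH3: an acyloxy group → ester.
pendant –CH2OCH3: C–O–C linkage → ether.
pendant –COOCH3: carbonyl C bonded to C and –OCH3 → ester.
–C(=O)–O–C with C on the carbonyl side → ester.
–C(=O)NH2: carbonyl C bonded to C and to N → amide (the N is not a separate amine).
Distinct types present: amide, arene, ester, ether.

4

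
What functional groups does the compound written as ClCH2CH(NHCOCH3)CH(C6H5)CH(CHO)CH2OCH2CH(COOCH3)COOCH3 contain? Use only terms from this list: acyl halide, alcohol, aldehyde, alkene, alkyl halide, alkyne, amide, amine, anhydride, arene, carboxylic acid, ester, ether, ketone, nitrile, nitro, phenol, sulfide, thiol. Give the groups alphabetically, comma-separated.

halogen on an sp³ carbon → alkyl halide.
pendant –NHC(=O)CH3: N bonded to a carbonyl → amide (not amine).
pendant –C6H5: benzene ring → arene.
pendant –CHO: carbonyl C bonded to C and H → aldehyde.
C–O–C with sp³ carbons on both sides and no adjacent C=O → ether.
pendant –COOCH3: carbonyl C bonded to C and –OCH3 → ester.
–C(=O)OCH3: carbonyl C bonded to C and to –OCH3 → ester (not ketone + ether).

aldehyde, alkyl halide, amide, arene, ester, ether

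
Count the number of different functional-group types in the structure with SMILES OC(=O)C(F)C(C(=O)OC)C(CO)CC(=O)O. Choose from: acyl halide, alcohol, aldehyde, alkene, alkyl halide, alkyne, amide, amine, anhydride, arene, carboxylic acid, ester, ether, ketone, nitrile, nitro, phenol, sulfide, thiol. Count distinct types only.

4

Taking each segment in turn:
  HOOC: –COOH: carbonyl C bonded to –OH and C → carboxylic acid (the –OH is not a separate alcohol).
  CH(F): halogen on an sp³ carbon → alkyl halide.
  CH(COOCH3): pendant –COOCH3: carbonyl C bonded to C and –OCH3 → ester.
  CH(CH2OH): pendant –CH2OH on an sp³ backbone C → alcohol.
  COOH: –COOH: carbonyl C bonded to –OH and C → carboxylic acid (the –OH is not a separate alcohol).
Distinct types present: alcohol, alkyl halide, carboxylic acid, ester.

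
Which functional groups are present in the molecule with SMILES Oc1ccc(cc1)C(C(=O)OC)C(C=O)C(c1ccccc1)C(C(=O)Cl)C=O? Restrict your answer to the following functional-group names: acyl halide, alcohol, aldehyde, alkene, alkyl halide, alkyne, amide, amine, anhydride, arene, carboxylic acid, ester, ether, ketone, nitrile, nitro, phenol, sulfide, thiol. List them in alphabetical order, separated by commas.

acyl halide, aldehyde, arene, ester, phenol

–OH attached directly to an aromatic ring → phenol (not alcohol); the ring itself is an arene.
pendant –COOCH3: carbonyl C bonded to C and –OCH3 → ester.
pendant –CHO: carbonyl C bonded to C and H → aldehyde.
pendant –C6H5: benzene ring → arene.
pendant –C(=O)X: carbonyl C bonded to C and halogen → acyl halide.
terminal –CHO: carbonyl C bonded to H and C → aldehyde.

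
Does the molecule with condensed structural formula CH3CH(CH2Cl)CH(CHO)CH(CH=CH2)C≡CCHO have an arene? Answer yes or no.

no

Reading the structure from left to right:
  CH(CH2Cl): pendant –CH2X: halogen on sp³ carbon → alkyl halide.
  CH(CHO): pendant –CHO: carbonyl C bonded to C and H → aldehyde.
  CH(CH=CH2): pendant –CH=CH2: C=C double bond → alkene.
  C≡C: C≡C triple bond → alkyne.
  CHO: terminal –CHO: carbonyl C bonded to H and C → aldehyde.
The groups actually present are: aldehyde, alkene, alkyl halide, alkyne.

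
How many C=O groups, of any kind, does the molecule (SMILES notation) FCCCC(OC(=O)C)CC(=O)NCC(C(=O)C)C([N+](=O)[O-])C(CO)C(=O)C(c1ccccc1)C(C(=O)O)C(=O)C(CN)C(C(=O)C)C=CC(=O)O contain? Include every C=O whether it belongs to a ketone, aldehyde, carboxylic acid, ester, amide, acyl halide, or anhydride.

8

CH(OCOCH3): ester, 1 C=O (running total 1).
CH2CONHCH2: amide, 1 C=O (running total 2).
CH(COCH3): ketone, 1 C=O (running total 3).
CO: ketone, 1 C=O (running total 4).
CH(COOH): carboxylic acid, 1 C=O (running total 5).
CO: ketone, 1 C=O (running total 6).
CH(COCH3): ketone, 1 C=O (running total 7).
COOH: carboxylic acid, 1 C=O (running total 8).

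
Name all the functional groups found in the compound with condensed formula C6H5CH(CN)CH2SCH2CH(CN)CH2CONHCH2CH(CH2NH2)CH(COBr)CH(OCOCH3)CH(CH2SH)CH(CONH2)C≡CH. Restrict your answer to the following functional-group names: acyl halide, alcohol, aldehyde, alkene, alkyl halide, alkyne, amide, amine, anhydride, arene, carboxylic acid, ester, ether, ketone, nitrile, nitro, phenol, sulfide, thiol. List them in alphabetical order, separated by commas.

acyl halide, alkyne, amide, amine, arene, ester, nitrile, sulfide, thiol

Taking each segment in turn:
  C6H5: C6H5– phenyl ring → arene.
  CH(CN): pendant –C≡N: nitrile.
  CH2SCH2: C–S–C linkage → sulfide (thioether).
  CH(CN): pendant –C≡N: nitrile.
  CH2CONHCH2: –C(=O)–N– linkage → amide (the N is not an amine).
  CH(CH2NH2): pendant –CH2NH2: N on sp³ C, no adjacent C=O → amine.
  CH(COBr): pendant –C(=O)X: carbonyl C bonded to C and halogen → acyl halide.
  CH(OCOCH3): pendant –OC(=O)CH3: an acyloxy group → ester.
  CH(CH2SH): pendant –CH2SH → thiol.
  CH(CONH2): pendant –CONH2: carbonyl C bonded to C and N → amide.
  C≡CH: C≡C triple bond → alkyne.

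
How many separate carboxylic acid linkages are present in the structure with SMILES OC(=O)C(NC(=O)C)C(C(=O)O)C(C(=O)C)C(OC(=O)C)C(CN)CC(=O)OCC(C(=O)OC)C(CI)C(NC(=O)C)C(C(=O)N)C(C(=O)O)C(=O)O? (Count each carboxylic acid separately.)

4

Reading the structure from left to right:
  HOOC: –COOH: carbonyl C bonded to –OH and C → carboxylic acid (the –OH is not a separate alcohol).
  CH(NHCOCH3): pendant –NHC(=O)CH3: N bonded to a carbonyl → amide (not amine).
  CH(COOH): pendant –COOH: carbonyl C bonded to C and –OH → carboxylic acid.
  CH(COCH3): pendant –COCH3: carbonyl C bonded to two carbons → ketone.
  CH(OCOCH3): pendant –OC(=O)CH3: an acyloxy group → ester.
  CH(CH2NH2): pendant –CH2NH2: N on sp³ C, no adjacent C=O → amine.
  CH2COOCH2: –C(=O)–O–C with C on the carbonyl side → ester.
  CH(COOCH3): pendant –COOCH3: carbonyl C bonded to C and –OCH3 → ester.
  CH(CH2I): pendant –CH2X: halogen on sp³ carbon → alkyl halide.
  CH(NHCOCH3): pendant –NHC(=O)CH3: N bonded to a carbonyl → amide (not amine).
  CH(CONH2): pendant –CONH2: carbonyl C bonded to C and N → amide.
  CH(COOH): pendant –COOH: carbonyl C bonded to C and –OH → carboxylic acid.
  COOH: –COOH: carbonyl C bonded to –OH and C → carboxylic acid (the –OH is not a separate alcohol).
Carboxylic acid appears at: HOOC, CH(COOH), CH(COOH), COOH → 4.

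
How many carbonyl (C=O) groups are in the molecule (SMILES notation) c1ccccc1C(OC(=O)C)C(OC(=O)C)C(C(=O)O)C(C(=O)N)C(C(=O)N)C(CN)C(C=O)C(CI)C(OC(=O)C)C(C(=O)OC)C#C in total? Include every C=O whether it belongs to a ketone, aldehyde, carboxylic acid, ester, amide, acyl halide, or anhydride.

8

CH(OCOCH3): ester, 1 C=O (running total 1).
CH(OCOCH3): ester, 1 C=O (running total 2).
CH(COOH): carboxylic acid, 1 C=O (running total 3).
CH(CONH2): amide, 1 C=O (running total 4).
CH(CONH2): amide, 1 C=O (running total 5).
CH(CHO): aldehyde, 1 C=O (running total 6).
CH(OCOCH3): ester, 1 C=O (running total 7).
CH(COOCH3): ester, 1 C=O (running total 8).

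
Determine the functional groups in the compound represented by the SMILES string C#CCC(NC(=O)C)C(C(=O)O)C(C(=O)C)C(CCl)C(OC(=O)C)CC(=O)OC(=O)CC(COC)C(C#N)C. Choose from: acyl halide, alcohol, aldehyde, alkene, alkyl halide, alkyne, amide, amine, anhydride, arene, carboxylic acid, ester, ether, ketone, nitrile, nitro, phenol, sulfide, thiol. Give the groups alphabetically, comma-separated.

alkyl halide, alkyne, amide, anhydride, carboxylic acid, ester, ether, ketone, nitrile

C≡C triple bond → alkyne.
pendant –NHC(=O)CH3: N bonded to a carbonyl → amide (not amine).
pendant –COOH: carbonyl C bonded to C and –OH → carboxylic acid.
pendant –COCH3: carbonyl C bonded to two carbons → ketone.
pendant –CH2X: halogen on sp³ carbon → alkyl halide.
pendant –OC(=O)CH3: an acyloxy group → ester.
two acyl groups sharing one oxygen, –C(=O)–O–C(=O)– → anhydride.
pendant –CH2OCH3: C–O–C linkage → ether.
pendant –C≡N: nitrile.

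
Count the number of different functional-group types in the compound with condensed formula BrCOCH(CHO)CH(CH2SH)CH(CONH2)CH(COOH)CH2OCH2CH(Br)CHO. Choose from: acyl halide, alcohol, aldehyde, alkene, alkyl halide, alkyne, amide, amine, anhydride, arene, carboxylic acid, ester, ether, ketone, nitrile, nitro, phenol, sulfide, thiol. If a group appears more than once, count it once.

7

Reading the structure from left to right:
  BrCO: –C(=O)Br: carbonyl C bonded to C and to a halogen → acyl halide (not alkyl halide).
  CH(CHO): pendant –CHO: carbonyl C bonded to C and H → aldehyde.
  CH(CH2SH): pendant –CH2SH → thiol.
  CH(CONH2): pendant –CONH2: carbonyl C bonded to C and N → amide.
  CH(COOH): pendant –COOH: carbonyl C bonded to C and –OH → carboxylic acid.
  CH2OCH2: C–O–C with sp³ carbons on both sides and no adjacent C=O → ether.
  CH(Br): halogen on an sp³ carbon → alkyl halide.
  CHO: terminal –CHO: carbonyl C bonded to H and C → aldehyde.
Distinct types present: acyl halide, aldehyde, alkyl halide, amide, carboxylic acid, ether, thiol.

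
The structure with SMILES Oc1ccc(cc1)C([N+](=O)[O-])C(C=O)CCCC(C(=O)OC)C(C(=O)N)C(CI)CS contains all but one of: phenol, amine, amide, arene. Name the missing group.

amide: present (CH(CONH2) — pendant –CONH2: carbonyl C bonded to C and N → amide).
arene: present (HOC6H4 — –OH attached directly to an aromatic ring → phenol (not alcohol); the ring itself is an arene).
phenol: present (HOC6H4 — –OH attached directly to an aromatic ring → phenol (not alcohol); the ring itself is an arene).
amine: absent. In CH(CONH2), the nitrogen is bonded directly to a carbonyl carbon, making it part of an amide, not a free amine.

amine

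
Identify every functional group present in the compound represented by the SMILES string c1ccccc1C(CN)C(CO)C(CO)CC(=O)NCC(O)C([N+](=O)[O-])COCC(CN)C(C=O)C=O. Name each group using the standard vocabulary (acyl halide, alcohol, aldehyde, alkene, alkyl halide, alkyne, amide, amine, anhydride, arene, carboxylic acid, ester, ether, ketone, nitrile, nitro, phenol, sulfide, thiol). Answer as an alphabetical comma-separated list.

alcohol, aldehyde, amide, amine, arene, ether, nitro

C6H5– phenyl ring → arene.
pendant –CH2NH2: N on sp³ C, no adjacent C=O → amine.
pendant –CH2OH on an sp³ backbone C → alcohol.
pendant –CH2OH on an sp³ backbone C → alcohol.
–C(=O)–N– linkage → amide (the N is not an amine).
–OH on an sp³ carbon → alcohol (secondary).
–NO2 on an sp³ carbon → nitro (the N=O is not a carbonyl).
C–O–C with sp³ carbons on both sides and no adjacent C=O → ether.
pendant –CH2NH2: N on sp³ C, no adjacent C=O → amine.
pendant –CHO: carbonyl C bonded to C and H → aldehyde.
terminal –CHO: carbonyl C bonded to H and C → aldehyde.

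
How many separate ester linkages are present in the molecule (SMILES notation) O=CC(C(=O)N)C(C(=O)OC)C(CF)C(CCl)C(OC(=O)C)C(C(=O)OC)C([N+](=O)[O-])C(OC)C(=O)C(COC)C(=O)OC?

terminal –CHO: carbonyl C bonded to H and C → aldehyde.
pendant –CONH2: carbonyl C bonded to C and N → amide.
pendant –COOCH3: carbonyl C bonded to C and –OCH3 → ester.
pendant –CH2X: halogen on sp³ carbon → alkyl halide.
pendant –CH2X: halogen on sp³ carbon → alkyl halide.
pendant –OC(=O)CH3: an acyloxy group → ester.
pendant –COOCH3: carbonyl C bonded to C and –OCH3 → ester.
–NO2 on an sp³ carbon → nitro (the N=O is not a carbonyl).
pendant –OCH3: C–O–C with sp³ C, no adjacent C=O → ether.
–C(=O)– with carbon on both sides → ketone.
pendant –CH2OCH3: C–O–C linkage → ether.
–C(=O)OCH3: carbonyl C bonded to C and to –OCH3 → ester (not ketone + ether).
Ester appears at: CH(COOCH3), CH(OCOCH3), CH(COOCH3), COOCH3 → 4.

4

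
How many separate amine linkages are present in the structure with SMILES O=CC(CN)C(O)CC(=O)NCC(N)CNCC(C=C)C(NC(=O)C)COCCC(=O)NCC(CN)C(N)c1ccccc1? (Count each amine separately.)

terminal –CHO: carbonyl C bonded to H and C → aldehyde.
pendant –CH2NH2: N on sp³ C, no adjacent C=O → amine.
–OH on an sp³ carbon → alcohol (secondary).
–C(=O)–N– linkage → amide (the N is not an amine).
–NH2 on an sp³ carbon with no adjacent C=O → amine.
C–N–C with sp³ carbons and no adjacent C=O → amine (secondary).
pendant –CH=CH2: C=C double bond → alkene.
pendant –NHC(=O)CH3: N bonded to a carbonyl → amide (not amine).
C–O–C with sp³ carbons on both sides and no adjacent C=O → ether.
–C(=O)–N– linkage → amide (the N is not an amine).
pendant –CH2NH2: N on sp³ C, no adjacent C=O → amine.
–NH2 on an sp³ carbon with no adjacent C=O → amine.
–C6H5 phenyl ring → arene.
Amine appears at: CH(CH2NH2), CH(NH2), CH2NHCH2, CH(CH2NH2), CH(NH2) → 5.

5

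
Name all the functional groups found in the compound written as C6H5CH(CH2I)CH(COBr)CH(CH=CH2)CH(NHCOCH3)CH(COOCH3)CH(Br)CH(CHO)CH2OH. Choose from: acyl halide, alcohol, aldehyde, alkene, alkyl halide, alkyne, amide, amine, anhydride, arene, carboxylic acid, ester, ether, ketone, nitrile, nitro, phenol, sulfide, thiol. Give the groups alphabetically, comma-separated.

acyl halide, alcohol, aldehyde, alkene, alkyl halide, amide, arene, ester

Taking each segment in turn:
  C6H5: C6H5– phenyl ring → arene.
  CH(CH2I): pendant –CH2X: halogen on sp³ carbon → alkyl halide.
  CH(COBr): pendant –C(=O)X: carbonyl C bonded to C and halogen → acyl halide.
  CH(CH=CH2): pendant –CH=CH2: C=C double bond → alkene.
  CH(NHCOCH3): pendant –NHC(=O)CH3: N bonded to a carbonyl → amide (not amine).
  CH(COOCH3): pendant –COOCH3: carbonyl C bonded to C and –OCH3 → ester.
  CH(Br): halogen on an sp³ carbon → alkyl halide.
  CH(CHO): pendant –CHO: carbonyl C bonded to C and H → aldehyde.
  CH2OH: –OH on an sp³ carbon → alcohol.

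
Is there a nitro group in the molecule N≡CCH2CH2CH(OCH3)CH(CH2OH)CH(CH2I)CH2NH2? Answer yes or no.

no

Taking each segment in turn:
  N≡C: N≡C–: carbon triple-bonded to nitrogen → nitrile.
  CH(OCH3): pendant –OCH3: C–O–C with sp³ C, no adjacent C=O → ether.
  CH(CH2OH): pendant –CH2OH on an sp³ backbone C → alcohol.
  CH(CH2I): pendant –CH2X: halogen on sp³ carbon → alkyl halide.
  CH2NH2: –NH2 on an sp³ carbon with no adjacent C=O → amine.
The groups actually present are: alcohol, alkyl halide, amine, ether, nitrile.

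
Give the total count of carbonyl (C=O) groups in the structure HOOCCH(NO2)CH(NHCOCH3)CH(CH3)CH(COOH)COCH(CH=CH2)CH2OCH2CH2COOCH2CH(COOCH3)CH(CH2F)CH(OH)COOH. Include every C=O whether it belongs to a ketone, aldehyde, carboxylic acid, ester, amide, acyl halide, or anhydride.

7

HOOC: carboxylic acid, 1 C=O (running total 1).
CH(NHCOCH3): amide, 1 C=O (running total 2).
CH(COOH): carboxylic acid, 1 C=O (running total 3).
CO: ketone, 1 C=O (running total 4).
CH2COOCH2: ester, 1 C=O (running total 5).
CH(COOCH3): ester, 1 C=O (running total 6).
COOH: carboxylic acid, 1 C=O (running total 7).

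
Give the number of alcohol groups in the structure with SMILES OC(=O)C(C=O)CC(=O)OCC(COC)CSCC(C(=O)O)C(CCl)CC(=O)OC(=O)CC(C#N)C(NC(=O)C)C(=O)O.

0

–COOH: carbonyl C bonded to –OH and C → carboxylic acid (the –OH is not a separate alcohol).
pendant –CHO: carbonyl C bonded to C and H → aldehyde.
–C(=O)–O–C with C on the carbonyl side → ester.
pendant –CH2OCH3: C–O–C linkage → ether.
C–S–C linkage → sulfide (thioether).
pendant –COOH: carbonyl C bonded to C and –OH → carboxylic acid.
pendant –CH2X: halogen on sp³ carbon → alkyl halide.
two acyl groups sharing one oxygen, –C(=O)–O–C(=O)– → anhydride.
pendant –C≡N: nitrile.
pendant –NHC(=O)CH3: N bonded to a carbonyl → amide (not amine).
–COOH: carbonyl C bonded to –OH and C → carboxylic acid (the –OH is not a separate alcohol).
No segment is a alcohol: HOOC is carboxylic acid, not alcohol; CH(CHO) is aldehyde, not alcohol; CH(CH2OCH3) is ether, not alcohol. → 0.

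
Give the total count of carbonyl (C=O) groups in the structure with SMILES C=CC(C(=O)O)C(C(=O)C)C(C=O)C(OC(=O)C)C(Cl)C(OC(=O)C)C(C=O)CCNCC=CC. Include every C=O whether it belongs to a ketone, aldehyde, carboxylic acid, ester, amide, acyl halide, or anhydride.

6

CH(COOH): carboxylic acid, 1 C=O (running total 1).
CH(COCH3): ketone, 1 C=O (running total 2).
CH(CHO): aldehyde, 1 C=O (running total 3).
CH(OCOCH3): ester, 1 C=O (running total 4).
CH(OCOCH3): ester, 1 C=O (running total 5).
CH(CHO): aldehyde, 1 C=O (running total 6).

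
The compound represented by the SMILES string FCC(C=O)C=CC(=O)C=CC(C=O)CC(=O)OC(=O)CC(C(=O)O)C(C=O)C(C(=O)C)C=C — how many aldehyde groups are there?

halogen on an sp³ carbon → alkyl halide.
pendant –CHO: carbonyl C bonded to C and H → aldehyde.
C=C double bond → alkene.
–C(=O)– with carbon on both sides → ketone.
C=C double bond → alkene.
pendant –CHO: carbonyl C bonded to C and H → aldehyde.
two acyl groups sharing one oxygen, –C(=O)–O–C(=O)– → anhydride.
pendant –COOH: carbonyl C bonded to C and –OH → carboxylic acid.
pendant –CHO: carbonyl C bonded to C and H → aldehyde.
pendant –COCH3: carbonyl C bonded to two carbons → ketone.
C=C double bond → alkene.
Aldehyde appears at: CH(CHO), CH(CHO), CH(CHO) → 3.

3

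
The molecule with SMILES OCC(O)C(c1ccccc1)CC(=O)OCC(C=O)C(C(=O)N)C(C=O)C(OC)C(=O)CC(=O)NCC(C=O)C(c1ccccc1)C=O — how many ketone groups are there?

1

HO– on an sp³ carbon → alcohol.
–OH on an sp³ carbon → alcohol (secondary).
pendant –C6H5: benzene ring → arene.
–C(=O)–O–C with C on the carbonyl side → ester.
pendant –CHO: carbonyl C bonded to C and H → aldehyde.
pendant –CONH2: carbonyl C bonded to C and N → amide.
pendant –CHO: carbonyl C bonded to C and H → aldehyde.
pendant –OCH3: C–O–C with sp³ C, no adjacent C=O → ether.
–C(=O)– with carbon on both sides → ketone.
–C(=O)–N– linkage → amide (the N is not an amine).
pendant –CHO: carbonyl C bonded to C and H → aldehyde.
pendant –C6H5: benzene ring → arene.
terminal –CHO: carbonyl C bonded to H and C → aldehyde.
Ketone appears at: CO → 1.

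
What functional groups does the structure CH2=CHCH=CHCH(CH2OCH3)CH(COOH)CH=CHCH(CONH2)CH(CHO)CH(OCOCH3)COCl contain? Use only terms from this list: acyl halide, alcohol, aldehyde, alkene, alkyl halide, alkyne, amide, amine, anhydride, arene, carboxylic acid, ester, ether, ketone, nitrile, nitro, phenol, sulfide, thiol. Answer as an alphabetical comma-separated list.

C=C double bond → alkene.
C=C double bond → alkene.
pendant –CH2OCH3: C–O–C linkage → ether.
pendant –COOH: carbonyl C bonded to C and –OH → carboxylic acid.
C=C double bond → alkene.
pendant –CONH2: carbonyl C bonded to C and N → amide.
pendant –CHO: carbonyl C bonded to C and H → aldehyde.
pendant –OC(=O)CH3: an acyloxy group → ester.
–C(=O)Cl: carbonyl C bonded to C and to a halogen → acyl halide (not alkyl halide).

acyl halide, aldehyde, alkene, amide, carboxylic acid, ester, ether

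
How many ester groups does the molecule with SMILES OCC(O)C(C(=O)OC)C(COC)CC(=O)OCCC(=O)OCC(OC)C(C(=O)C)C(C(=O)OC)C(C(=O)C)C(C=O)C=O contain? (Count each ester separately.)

4

Taking each segment in turn:
  HOCH2: HO– on an sp³ carbon → alcohol.
  CH(OH): –OH on an sp³ carbon → alcohol (secondary).
  CH(COOCH3): pendant –COOCH3: carbonyl C bonded to C and –OCH3 → ester.
  CH(CH2OCH3): pendant –CH2OCH3: C–O–C linkage → ether.
  CH2COOCH2: –C(=O)–O–C with C on the carbonyl side → ester.
  CH2COOCH2: –C(=O)–O–C with C on the carbonyl side → ester.
  CH(OCH3): pendant –OCH3: C–O–C with sp³ C, no adjacent C=O → ether.
  CH(COCH3): pendant –COCH3: carbonyl C bonded to two carbons → ketone.
  CH(COOCH3): pendant –COOCH3: carbonyl C bonded to C and –OCH3 → ester.
  CH(COCH3): pendant –COCH3: carbonyl C bonded to two carbons → ketone.
  CH(CHO): pendant –CHO: carbonyl C bonded to C and H → aldehyde.
  CHO: terminal –CHO: carbonyl C bonded to H and C → aldehyde.
Ester appears at: CH(COOCH3), CH2COOCH2, CH2COOCH2, CH(COOCH3) → 4.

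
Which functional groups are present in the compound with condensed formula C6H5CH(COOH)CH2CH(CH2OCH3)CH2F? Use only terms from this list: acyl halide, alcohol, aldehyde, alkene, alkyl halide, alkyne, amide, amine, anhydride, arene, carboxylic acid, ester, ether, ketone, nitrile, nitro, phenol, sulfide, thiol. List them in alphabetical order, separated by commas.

Reading the structure from left to right:
  C6H5: C6H5– phenyl ring → arene.
  CH(COOH): pendant –COOH: carbonyl C bonded to C and –OH → carboxylic acid.
  CH(CH2OCH3): pendant –CH2OCH3: C–O–C linkage → ether.
  CH2F: halogen on an sp³ carbon → alkyl halide.

alkyl halide, arene, carboxylic acid, ether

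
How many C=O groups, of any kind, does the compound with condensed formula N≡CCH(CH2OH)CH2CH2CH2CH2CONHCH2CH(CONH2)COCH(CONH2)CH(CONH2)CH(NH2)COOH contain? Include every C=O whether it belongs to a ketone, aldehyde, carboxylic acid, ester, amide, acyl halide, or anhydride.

CH2CONHCH2: amide, 1 C=O (running total 1).
CH(CONH2): amide, 1 C=O (running total 2).
CO: ketone, 1 C=O (running total 3).
CH(CONH2): amide, 1 C=O (running total 4).
CH(CONH2): amide, 1 C=O (running total 5).
COOH: carboxylic acid, 1 C=O (running total 6).

6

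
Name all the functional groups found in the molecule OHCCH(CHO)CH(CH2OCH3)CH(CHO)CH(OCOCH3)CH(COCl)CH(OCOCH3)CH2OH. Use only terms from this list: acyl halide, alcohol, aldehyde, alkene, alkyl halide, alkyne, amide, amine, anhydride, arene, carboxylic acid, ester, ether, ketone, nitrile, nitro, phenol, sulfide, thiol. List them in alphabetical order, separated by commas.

acyl halide, alcohol, aldehyde, ester, ether

Taking each segment in turn:
  OHC: terminal –CHO: carbonyl C bonded to H and C → aldehyde.
  CH(CHO): pendant –CHO: carbonyl C bonded to C and H → aldehyde.
  CH(CH2OCH3): pendant –CH2OCH3: C–O–C linkage → ether.
  CH(CHO): pendant –CHO: carbonyl C bonded to C and H → aldehyde.
  CH(OCOCH3): pendant –OC(=O)CH3: an acyloxy group → ester.
  CH(COCl): pendant –C(=O)X: carbonyl C bonded to C and halogen → acyl halide.
  CH(OCOCH3): pendant –OC(=O)CH3: an acyloxy group → ester.
  CH2OH: –OH on an sp³ carbon → alcohol.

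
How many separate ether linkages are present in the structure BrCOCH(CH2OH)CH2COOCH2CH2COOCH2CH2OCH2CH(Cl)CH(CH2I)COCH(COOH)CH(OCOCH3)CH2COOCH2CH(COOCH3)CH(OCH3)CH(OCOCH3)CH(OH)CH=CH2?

2

Working along the chain:
  BrCO: –C(=O)Br: carbonyl C bonded to C and to a halogen → acyl halide (not alkyl halide).
  CH(CH2OH): pendant –CH2OH on an sp³ backbone C → alcohol.
  CH2COOCH2: –C(=O)–O–C with C on the carbonyl side → ester.
  CH2COOCH2: –C(=O)–O–C with C on the carbonyl side → ester.
  CH2OCH2: C–O–C with sp³ carbons on both sides and no adjacent C=O → ether.
  CH(Cl): halogen on an sp³ carbon → alkyl halide.
  CH(CH2I): pendant –CH2X: halogen on sp³ carbon → alkyl halide.
  CO: –C(=O)– with carbon on both sides → ketone.
  CH(COOH): pendant –COOH: carbonyl C bonded to C and –OH → carboxylic acid.
  CH(OCOCH3): pendant –OC(=O)CH3: an acyloxy group → ester.
  CH2COOCH2: –C(=O)–O–C with C on the carbonyl side → ester.
  CH(COOCH3): pendant –COOCH3: carbonyl C bonded to C and –OCH3 → ester.
  CH(OCH3): pendant –OCH3: C–O–C with sp³ C, no adjacent C=O → ether.
  CH(OCOCH3): pendant –OC(=O)CH3: an acyloxy group → ester.
  CH(OH): –OH on an sp³ carbon → alcohol (secondary).
  CH=CH2: C=C double bond → alkene.
Ether appears at: CH2OCH2, CH(OCH3) → 2.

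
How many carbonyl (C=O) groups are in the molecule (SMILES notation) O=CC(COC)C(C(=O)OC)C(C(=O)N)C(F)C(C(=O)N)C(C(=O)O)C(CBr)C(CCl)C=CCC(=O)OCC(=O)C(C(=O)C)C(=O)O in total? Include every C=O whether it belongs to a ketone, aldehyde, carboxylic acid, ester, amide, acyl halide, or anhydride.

OHC: aldehyde, 1 C=O (running total 1).
CH(COOCH3): ester, 1 C=O (running total 2).
CH(CONH2): amide, 1 C=O (running total 3).
CH(CONH2): amide, 1 C=O (running total 4).
CH(COOH): carboxylic acid, 1 C=O (running total 5).
CH2COOCH2: ester, 1 C=O (running total 6).
CO: ketone, 1 C=O (running total 7).
CH(COCH3): ketone, 1 C=O (running total 8).
COOH: carboxylic acid, 1 C=O (running total 9).

9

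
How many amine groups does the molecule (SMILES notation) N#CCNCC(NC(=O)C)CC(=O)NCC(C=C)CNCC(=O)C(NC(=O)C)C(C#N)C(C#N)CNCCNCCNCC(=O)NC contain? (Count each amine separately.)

5

Working along the chain:
  N≡C: N≡C–: carbon triple-bonded to nitrogen → nitrile.
  CH2NHCH2: C–N–C with sp³ carbons and no adjacent C=O → amine (secondary).
  CH(NHCOCH3): pendant –NHC(=O)CH3: N bonded to a carbonyl → amide (not amine).
  CH2CONHCH2: –C(=O)–N– linkage → amide (the N is not an amine).
  CH(CH=CH2): pendant –CH=CH2: C=C double bond → alkene.
  CH2NHCH2: C–N–C with sp³ carbons and no adjacent C=O → amine (secondary).
  CO: –C(=O)– with carbon on both sides → ketone.
  CH(NHCOCH3): pendant –NHC(=O)CH3: N bonded to a carbonyl → amide (not amine).
  CH(CN): pendant –C≡N: nitrile.
  CH(CN): pendant –C≡N: nitrile.
  CH2NHCH2: C–N–C with sp³ carbons and no adjacent C=O → amine (secondary).
  CH2NHCH2: C–N–C with sp³ carbons and no adjacent C=O → amine (secondary).
  CH2NHCH2: C–N–C with sp³ carbons and no adjacent C=O → amine (secondary).
  CONHCH3: –C(=O)NHCH3: carbonyl C bonded to C and to N → amide (the N is not an amine).
Amine appears at: CH2NHCH2, CH2NHCH2, CH2NHCH2, CH2NHCH2, CH2NHCH2 → 5.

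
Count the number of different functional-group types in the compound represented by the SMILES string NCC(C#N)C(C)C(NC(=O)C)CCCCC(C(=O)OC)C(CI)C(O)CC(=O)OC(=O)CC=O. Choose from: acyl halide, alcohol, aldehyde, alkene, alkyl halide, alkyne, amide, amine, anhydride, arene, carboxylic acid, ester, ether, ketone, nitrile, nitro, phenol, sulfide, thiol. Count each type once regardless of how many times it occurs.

Reading the structure from left to right:
  H2NCH2: –NH2 on an sp³ carbon with no adjacent C=O → amine.
  CH(CN): pendant –C≡N: nitrile.
  CH(NHCOCH3): pendant –NHC(=O)CH3: N bonded to a carbonyl → amide (not amine).
  CH(COOCH3): pendant –COOCH3: carbonyl C bonded to C and –OCH3 → ester.
  CH(CH2I): pendant –CH2X: halogen on sp³ carbon → alkyl halide.
  CH(OH): –OH on an sp³ carbon → alcohol (secondary).
  CH2CO-O-COCH2: two acyl groups sharing one oxygen, –C(=O)–O–C(=O)– → anhydride.
  CHO: terminal –CHO: carbonyl C bonded to H and C → aldehyde.
Distinct types present: alcohol, aldehyde, alkyl halide, amide, amine, anhydride, ester, nitrile.

8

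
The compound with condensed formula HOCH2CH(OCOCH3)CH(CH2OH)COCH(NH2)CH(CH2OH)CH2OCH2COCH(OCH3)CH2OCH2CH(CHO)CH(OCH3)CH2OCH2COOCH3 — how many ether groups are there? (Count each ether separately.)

Reading the structure from left to right:
  HOCH2: HO– on an sp³ carbon → alcohol.
  CH(OCOCH3): pendant –OC(=O)CH3: an acyloxy group → ester.
  CH(CH2OH): pendant –CH2OH on an sp³ backbone C → alcohol.
  CO: –C(=O)– with carbon on both sides → ketone.
  CH(NH2): –NH2 on an sp³ carbon with no adjacent C=O → amine.
  CH(CH2OH): pendant –CH2OH on an sp³ backbone C → alcohol.
  CH2OCH2: C–O–C with sp³ carbons on both sides and no adjacent C=O → ether.
  CO: –C(=O)– with carbon on both sides → ketone.
  CH(OCH3): pendant –OCH3: C–O–C with sp³ C, no adjacent C=O → ether.
  CH2OCH2: C–O–C with sp³ carbons on both sides and no adjacent C=O → ether.
  CH(CHO): pendant –CHO: carbonyl C bonded to C and H → aldehyde.
  CH(OCH3): pendant –OCH3: C–O–C with sp³ C, no adjacent C=O → ether.
  CH2OCH2: C–O–C with sp³ carbons on both sides and no adjacent C=O → ether.
  COOCH3: –C(=O)OCH3: carbonyl C bonded to C and to –OCH3 → ester (not ketone + ether).
Ether appears at: CH2OCH2, CH(OCH3), CH2OCH2, CH(OCH3), CH2OCH2 → 5.

5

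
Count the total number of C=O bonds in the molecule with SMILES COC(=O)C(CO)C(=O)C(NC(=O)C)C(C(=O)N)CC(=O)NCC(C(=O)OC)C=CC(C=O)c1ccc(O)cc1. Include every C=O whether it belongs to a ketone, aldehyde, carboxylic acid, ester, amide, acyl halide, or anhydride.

CH3OOC: ester, 1 C=O (running total 1).
CO: ketone, 1 C=O (running total 2).
CH(NHCOCH3): amide, 1 C=O (running total 3).
CH(CONH2): amide, 1 C=O (running total 4).
CH2CONHCH2: amide, 1 C=O (running total 5).
CH(COOCH3): ester, 1 C=O (running total 6).
CH(CHO): aldehyde, 1 C=O (running total 7).

7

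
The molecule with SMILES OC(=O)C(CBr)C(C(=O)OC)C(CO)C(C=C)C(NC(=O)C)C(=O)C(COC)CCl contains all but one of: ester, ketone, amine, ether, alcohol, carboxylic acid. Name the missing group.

carboxylic acid: present (HOOC — –COOH: carbonyl C bonded to –OH and C → carboxylic acid (the –OH is not a separate alcohol)).
alcohol: present (CH(CH2OH) — pendant –CH2OH on an sp³ backbone C → alcohol).
ether: present (CH(CH2OCH3) — pendant –CH2OCH3: C–O–C linkage → ether).
ketone: present (CO — –C(=O)– with carbon on both sides → ketone).
ester: present (CH(COOCH3) — pendant –COOCH3: carbonyl C bonded to C and –OCH3 → ester).
amine: absent. In CH(NHCOCH3), the nitrogen is bonded directly to a carbonyl carbon, making it part of an amide, not a free amine.

amine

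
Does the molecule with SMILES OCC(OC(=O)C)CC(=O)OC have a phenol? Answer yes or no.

HO– on an sp³ carbon → alcohol.
pendant –OC(=O)CH3: an acyloxy group → ester.
–C(=O)OCH3: carbonyl C bonded to C and to –OCH3 → ester (not ketone + ether).
In HOCH2, the –OH is on an sp³ carbon, not on an aromatic ring, so it is an alcohol.
The groups actually present are: alcohol, ester.

no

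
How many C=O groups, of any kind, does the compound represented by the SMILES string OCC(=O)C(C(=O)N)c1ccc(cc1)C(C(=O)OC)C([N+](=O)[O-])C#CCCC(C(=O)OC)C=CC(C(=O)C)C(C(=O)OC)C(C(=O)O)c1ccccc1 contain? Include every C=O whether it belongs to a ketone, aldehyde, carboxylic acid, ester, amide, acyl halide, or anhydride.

7

CO: ketone, 1 C=O (running total 1).
CH(CONH2): amide, 1 C=O (running total 2).
CH(COOCH3): ester, 1 C=O (running total 3).
CH(COOCH3): ester, 1 C=O (running total 4).
CH(COCH3): ketone, 1 C=O (running total 5).
CH(COOCH3): ester, 1 C=O (running total 6).
CH(COOH): carboxylic acid, 1 C=O (running total 7).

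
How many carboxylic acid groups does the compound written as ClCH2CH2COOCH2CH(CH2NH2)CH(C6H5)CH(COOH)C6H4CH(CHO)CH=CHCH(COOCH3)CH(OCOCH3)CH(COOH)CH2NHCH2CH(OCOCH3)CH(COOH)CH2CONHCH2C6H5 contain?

Reading the structure from left to right:
  ClCH2: halogen on an sp³ carbon → alkyl halide.
  CH2COOCH2: –C(=O)–O–C with C on the carbonyl side → ester.
  CH(CH2NH2): pendant –CH2NH2: N on sp³ C, no adjacent C=O → amine.
  CH(C6H5): pendant –C6H5: benzene ring → arene.
  CH(COOH): pendant –COOH: carbonyl C bonded to C and –OH → carboxylic acid.
  C6H4: para-disubstituted benzene ring → arene.
  CH(CHO): pendant –CHO: carbonyl C bonded to C and H → aldehyde.
  CH=CH: C=C double bond → alkene.
  CH(COOCH3): pendant –COOCH3: carbonyl C bonded to C and –OCH3 → ester.
  CH(OCOCH3): pendant –OC(=O)CH3: an acyloxy group → ester.
  CH(COOH): pendant –COOH: carbonyl C bonded to C and –OH → carboxylic acid.
  CH2NHCH2: C–N–C with sp³ carbons and no adjacent C=O → amine (secondary).
  CH(OCOCH3): pendant –OC(=O)CH3: an acyloxy group → ester.
  CH(COOH): pendant –COOH: carbonyl C bonded to C and –OH → carboxylic acid.
  CH2CONHCH2: –C(=O)–N– linkage → amide (the N is not an amine).
  C6H5: –C6H5 phenyl ring → arene.
Carboxylic acid appears at: CH(COOH), CH(COOH), CH(COOH) → 3.

3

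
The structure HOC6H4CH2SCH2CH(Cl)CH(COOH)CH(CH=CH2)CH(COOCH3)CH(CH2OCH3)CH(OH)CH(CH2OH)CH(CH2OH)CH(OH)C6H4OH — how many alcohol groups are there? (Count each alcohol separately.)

–OH attached directly to an aromatic ring → phenol (not alcohol); the ring itself is an arene.
C–S–C linkage → sulfide (thioether).
halogen on an sp³ carbon → alkyl halide.
pendant –COOH: carbonyl C bonded to C and –OH → carboxylic acid.
pendant –CH=CH2: C=C double bond → alkene.
pendant –COOCH3: carbonyl C bonded to C and –OCH3 → ester.
pendant –CH2OCH3: C–O–C linkage → ether.
–OH on an sp³ carbon → alcohol (secondary).
pendant –CH2OH on an sp³ backbone C → alcohol.
pendant –CH2OH on an sp³ backbone C → alcohol.
–OH on an sp³ carbon → alcohol (secondary).
–OH attached directly to an aromatic ring → phenol (not alcohol); the ring itself is an arene.
Alcohol appears at: CH(OH), CH(CH2OH), CH(CH2OH), CH(OH) → 4.

4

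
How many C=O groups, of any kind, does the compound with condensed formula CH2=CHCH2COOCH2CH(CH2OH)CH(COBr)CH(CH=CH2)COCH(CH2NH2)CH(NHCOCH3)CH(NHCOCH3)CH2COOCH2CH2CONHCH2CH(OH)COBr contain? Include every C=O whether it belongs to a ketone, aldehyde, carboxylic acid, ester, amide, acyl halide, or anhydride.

CH2COOCH2: ester, 1 C=O (running total 1).
CH(COBr): acyl halide, 1 C=O (running total 2).
CO: ketone, 1 C=O (running total 3).
CH(NHCOCH3): amide, 1 C=O (running total 4).
CH(NHCOCH3): amide, 1 C=O (running total 5).
CH2COOCH2: ester, 1 C=O (running total 6).
CH2CONHCH2: amide, 1 C=O (running total 7).
COBr: acyl halide, 1 C=O (running total 8).

8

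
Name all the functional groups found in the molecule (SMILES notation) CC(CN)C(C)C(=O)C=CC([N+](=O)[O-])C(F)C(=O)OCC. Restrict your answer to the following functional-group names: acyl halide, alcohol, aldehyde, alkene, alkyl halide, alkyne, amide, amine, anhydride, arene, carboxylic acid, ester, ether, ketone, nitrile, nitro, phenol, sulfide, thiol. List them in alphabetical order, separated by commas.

pendant –CH2NH2: N on sp³ C, no adjacent C=O → amine.
–C(=O)– with carbon on both sides → ketone.
C=C double bond → alkene.
–NO2 on an sp³ carbon → nitro (the N=O is not a carbonyl).
halogen on an sp³ carbon → alkyl halide.
–C(=O)OCH2CH3: carbonyl C bonded to C and to –OEt → ester.

alkene, alkyl halide, amine, ester, ketone, nitro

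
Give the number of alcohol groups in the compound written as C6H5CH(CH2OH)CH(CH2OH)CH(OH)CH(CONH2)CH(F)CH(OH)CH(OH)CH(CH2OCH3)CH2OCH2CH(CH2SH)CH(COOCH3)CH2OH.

C6H5– phenyl ring → arene.
pendant –CH2OH on an sp³ backbone C → alcohol.
pendant –CH2OH on an sp³ backbone C → alcohol.
–OH on an sp³ carbon → alcohol (secondary).
pendant –CONH2: carbonyl C bonded to C and N → amide.
halogen on an sp³ carbon → alkyl halide.
–OH on an sp³ carbon → alcohol (secondary).
–OH on an sp³ carbon → alcohol (secondary).
pendant –CH2OCH3: C–O–C linkage → ether.
C–O–C with sp³ carbons on both sides and no adjacent C=O → ether.
pendant –CH2SH → thiol.
pendant –COOCH3: carbonyl C bonded to C and –OCH3 → ester.
–OH on an sp³ carbon → alcohol.
Alcohol appears at: CH(CH2OH), CH(CH2OH), CH(OH), CH(OH), CH(OH), CH2OH → 6.

6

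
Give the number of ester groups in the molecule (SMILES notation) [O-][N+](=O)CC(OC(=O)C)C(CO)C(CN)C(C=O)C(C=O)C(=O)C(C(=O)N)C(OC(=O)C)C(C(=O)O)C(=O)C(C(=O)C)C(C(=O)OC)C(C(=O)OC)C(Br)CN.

4

–NO2 on carbon → nitro group.
pendant –OC(=O)CH3: an acyloxy group → ester.
pendant –CH2OH on an sp³ backbone C → alcohol.
pendant –CH2NH2: N on sp³ C, no adjacent C=O → amine.
pendant –CHO: carbonyl C bonded to C and H → aldehyde.
pendant –CHO: carbonyl C bonded to C and H → aldehyde.
–C(=O)– with carbon on both sides → ketone.
pendant –CONH2: carbonyl C bonded to C and N → amide.
pendant –OC(=O)CH3: an acyloxy group → ester.
pendant –COOH: carbonyl C bonded to C and –OH → carboxylic acid.
–C(=O)– with carbon on both sides → ketone.
pendant –COCH3: carbonyl C bonded to two carbons → ketone.
pendant –COOCH3: carbonyl C bonded to C and –OCH3 → ester.
pendant –COOCH3: carbonyl C bonded to C and –OCH3 → ester.
halogen on an sp³ carbon → alkyl halide.
–NH2 on an sp³ carbon with no adjacent C=O → amine.
Ester appears at: CH(OCOCH3), CH(OCOCH3), CH(COOCH3), CH(COOCH3) → 4.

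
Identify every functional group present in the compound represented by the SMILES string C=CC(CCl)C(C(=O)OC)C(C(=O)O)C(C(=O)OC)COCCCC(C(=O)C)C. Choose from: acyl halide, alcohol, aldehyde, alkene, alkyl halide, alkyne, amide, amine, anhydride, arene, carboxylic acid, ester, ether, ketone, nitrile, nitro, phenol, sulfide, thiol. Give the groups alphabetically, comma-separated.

alkene, alkyl halide, carboxylic acid, ester, ether, ketone

C=C double bond → alkene.
pendant –CH2X: halogen on sp³ carbon → alkyl halide.
pendant –COOCH3: carbonyl C bonded to C and –OCH3 → ester.
pendant –COOH: carbonyl C bonded to C and –OH → carboxylic acid.
pendant –COOCH3: carbonyl C bonded to C and –OCH3 → ester.
C–O–C with sp³ carbons on both sides and no adjacent C=O → ether.
pendant –COCH3: carbonyl C bonded to two carbons → ketone.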